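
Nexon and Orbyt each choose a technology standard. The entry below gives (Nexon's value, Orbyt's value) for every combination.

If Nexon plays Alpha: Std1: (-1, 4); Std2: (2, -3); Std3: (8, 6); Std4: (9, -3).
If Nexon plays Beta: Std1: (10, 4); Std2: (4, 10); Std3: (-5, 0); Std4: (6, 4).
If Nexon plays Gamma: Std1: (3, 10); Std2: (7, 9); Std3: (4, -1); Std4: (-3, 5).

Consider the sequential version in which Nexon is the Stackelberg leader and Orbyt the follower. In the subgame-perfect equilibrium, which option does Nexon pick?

Solve by backward induction (Nexon leads).
- Alpha → Orbyt plays Std3 (best of 4, -3, 6, -3); Nexon gets 8.
- Beta → Orbyt plays Std2 (best of 4, 10, 0, 4); Nexon gets 4.
- Gamma → Orbyt plays Std1 (best of 10, 9, -1, 5); Nexon gets 3.
Nexon's induced payoffs are 8, 4, 3, so Nexon commits to Alpha. Subgame-perfect outcome: (Alpha, Std3) with payoffs (8, 6).

Alpha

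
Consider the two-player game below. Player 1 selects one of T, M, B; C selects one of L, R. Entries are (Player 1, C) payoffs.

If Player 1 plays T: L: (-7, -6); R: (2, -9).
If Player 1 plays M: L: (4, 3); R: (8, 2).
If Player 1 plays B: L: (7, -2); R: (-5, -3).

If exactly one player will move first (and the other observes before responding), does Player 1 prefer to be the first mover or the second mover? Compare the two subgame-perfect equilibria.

If Player 1 leads: C's best replies are T→L, M→L, B→L; Player 1's induced payoffs -7, 4, 7; outcome (B, L), payoffs (7, -2).
If C leads: Player 1's best replies are L→B, R→M; C's induced payoffs -2, 2; outcome (M, R), payoffs (8, 2).
Player 1 gets 7 moving first and 8 moving second, so Player 1 prefers to move second.

second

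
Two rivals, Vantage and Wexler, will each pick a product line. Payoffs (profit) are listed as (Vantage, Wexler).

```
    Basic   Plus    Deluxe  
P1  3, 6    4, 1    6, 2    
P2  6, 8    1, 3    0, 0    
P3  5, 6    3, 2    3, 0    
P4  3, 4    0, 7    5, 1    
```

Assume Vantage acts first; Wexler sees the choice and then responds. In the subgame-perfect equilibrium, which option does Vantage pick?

P2

Wexler best-responds to each possible Vantage move:
- P1: Wexler compares 6, 1, 2 and picks Basic; Vantage would get 3.
- P2: Wexler compares 8, 3, 0 and picks Basic; Vantage would get 6.
- P3: Wexler compares 6, 2, 0 and picks Basic; Vantage would get 5.
- P4: Wexler compares 4, 7, 1 and picks Plus; Vantage would get 0.
Maximizing over 3, 6, 5, 0, Vantage chooses P2. Subgame-perfect outcome: (P2, Basic) with payoffs (6, 8).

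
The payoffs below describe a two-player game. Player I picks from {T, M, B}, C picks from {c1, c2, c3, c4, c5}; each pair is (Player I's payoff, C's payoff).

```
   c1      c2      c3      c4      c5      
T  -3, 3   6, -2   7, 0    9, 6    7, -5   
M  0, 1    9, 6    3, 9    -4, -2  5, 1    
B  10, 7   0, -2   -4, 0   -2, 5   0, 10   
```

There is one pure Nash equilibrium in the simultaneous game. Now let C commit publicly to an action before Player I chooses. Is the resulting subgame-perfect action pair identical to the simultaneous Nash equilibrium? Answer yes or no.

Player I best-responds to each possible C move:
- c1: Player I compares -3, 0, 10 and picks B; C would get 7.
- c2: Player I compares 6, 9, 0 and picks M; C would get 6.
- c3: Player I compares 7, 3, -4 and picks T; C would get 0.
- c4: Player I compares 9, -4, -2 and picks T; C would get 6.
- c5: Player I compares 7, 5, 0 and picks T; C would get -5.
C's induced payoffs are 7, 6, 0, 6, -5, so C commits to c1. Subgame-perfect outcome: (B, c1) with payoffs (10, 7).
Under simultaneous play:
Player I's best replies: c1→B; c2→M; c3→T; c4→T; c5→T.
C's best replies: T→c4; M→c3; B→c5.
Only (T, c4) has each player best-responding; Nash payoffs (9, 6).
Sequential outcome (B, c1) differs from the Nash profile (T, c4).

no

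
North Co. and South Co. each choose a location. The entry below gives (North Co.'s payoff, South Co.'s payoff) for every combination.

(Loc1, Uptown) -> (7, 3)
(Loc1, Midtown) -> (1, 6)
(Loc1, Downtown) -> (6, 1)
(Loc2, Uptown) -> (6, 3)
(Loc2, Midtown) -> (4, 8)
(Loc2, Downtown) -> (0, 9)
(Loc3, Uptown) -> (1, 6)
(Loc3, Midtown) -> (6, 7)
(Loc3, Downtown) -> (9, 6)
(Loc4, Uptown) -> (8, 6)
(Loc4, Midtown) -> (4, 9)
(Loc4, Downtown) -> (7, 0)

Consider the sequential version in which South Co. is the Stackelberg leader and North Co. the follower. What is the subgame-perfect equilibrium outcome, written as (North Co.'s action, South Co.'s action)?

North Co. best-responds to each possible South Co. move:
- Uptown: North Co. compares 7, 6, 1, 8 and picks Loc4; South Co. would get 6.
- Midtown: North Co. compares 1, 4, 6, 4 and picks Loc3; South Co. would get 7.
- Downtown: North Co. compares 6, 0, 9, 7 and picks Loc3; South Co. would get 6.
South Co.'s induced payoffs are 6, 7, 6, so South Co. commits to Midtown. Subgame-perfect outcome: (Loc3, Midtown) with payoffs (6, 7).

(Loc3, Midtown)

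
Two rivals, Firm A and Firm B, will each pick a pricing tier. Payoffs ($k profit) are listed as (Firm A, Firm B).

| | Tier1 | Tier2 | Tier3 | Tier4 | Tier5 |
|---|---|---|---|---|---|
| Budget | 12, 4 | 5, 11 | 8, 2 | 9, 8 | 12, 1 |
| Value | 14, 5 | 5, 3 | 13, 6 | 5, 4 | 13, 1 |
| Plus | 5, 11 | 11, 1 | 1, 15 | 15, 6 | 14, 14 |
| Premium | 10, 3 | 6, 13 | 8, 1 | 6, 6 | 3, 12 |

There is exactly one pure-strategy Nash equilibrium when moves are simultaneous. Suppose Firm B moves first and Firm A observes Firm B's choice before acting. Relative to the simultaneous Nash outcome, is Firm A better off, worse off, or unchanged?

Backward induction with Firm B moving first.
- Tier1: Firm A compares 12, 14, 5, 10 and picks Value; Firm B would get 5.
- Tier2: Firm A compares 5, 5, 11, 6 and picks Plus; Firm B would get 1.
- Tier3: Firm A compares 8, 13, 1, 8 and picks Value; Firm B would get 6.
- Tier4: Firm A compares 9, 5, 15, 6 and picks Plus; Firm B would get 6.
- Tier5: Firm A compares 12, 13, 14, 3 and picks Plus; Firm B would get 14.
Among 5, 1, 6, 6, 14, the best is 14 at Tier5. Subgame-perfect outcome: (Plus, Tier5) with payoffs (14, 14).
For the simultaneous game, intersect best replies.
Firm A's best replies: Tier1→Value; Tier2→Plus; Tier3→Value; Tier4→Plus; Tier5→Plus.
Firm B's best replies: Budget→Tier2; Value→Tier3; Plus→Tier3; Premium→Tier2.
Only (Value, Tier3) has each player best-responding; Nash payoffs (13, 6).
Firm A earns 14 sequentially versus 13 at the Nash outcome: better off.

better off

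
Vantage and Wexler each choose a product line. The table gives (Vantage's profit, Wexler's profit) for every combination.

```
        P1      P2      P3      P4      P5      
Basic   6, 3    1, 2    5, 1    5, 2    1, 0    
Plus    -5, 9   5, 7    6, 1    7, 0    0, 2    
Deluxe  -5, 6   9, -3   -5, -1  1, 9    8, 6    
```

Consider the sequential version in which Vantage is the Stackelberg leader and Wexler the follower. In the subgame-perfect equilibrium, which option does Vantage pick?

Basic

Wexler best-responds to each possible Vantage move:
- Basic: BR = P1, leader payoff 6.
- Plus: BR = P1, leader payoff -5.
- Deluxe: BR = P4, leader payoff 1.
Vantage's induced payoffs are 6, -5, 1, so Vantage commits to Basic. Subgame-perfect outcome: (Basic, P1) with payoffs (6, 3).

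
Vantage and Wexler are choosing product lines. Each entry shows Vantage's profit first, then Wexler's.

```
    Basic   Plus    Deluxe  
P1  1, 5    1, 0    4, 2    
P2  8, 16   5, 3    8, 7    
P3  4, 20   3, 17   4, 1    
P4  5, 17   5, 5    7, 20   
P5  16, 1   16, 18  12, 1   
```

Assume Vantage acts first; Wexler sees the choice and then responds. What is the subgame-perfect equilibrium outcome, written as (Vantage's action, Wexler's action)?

(P5, Plus)

Work backward from Wexler's decision.
- P1 → Wexler plays Basic (best of 5, 0, 2); Vantage gets 1.
- P2 → Wexler plays Basic (best of 16, 3, 7); Vantage gets 8.
- P3 → Wexler plays Basic (best of 20, 17, 1); Vantage gets 4.
- P4 → Wexler plays Deluxe (best of 17, 5, 20); Vantage gets 7.
- P5 → Wexler plays Plus (best of 1, 18, 1); Vantage gets 16.
Maximizing over 1, 8, 4, 7, 16, Vantage chooses P5. Subgame-perfect outcome: (P5, Plus) with payoffs (16, 18).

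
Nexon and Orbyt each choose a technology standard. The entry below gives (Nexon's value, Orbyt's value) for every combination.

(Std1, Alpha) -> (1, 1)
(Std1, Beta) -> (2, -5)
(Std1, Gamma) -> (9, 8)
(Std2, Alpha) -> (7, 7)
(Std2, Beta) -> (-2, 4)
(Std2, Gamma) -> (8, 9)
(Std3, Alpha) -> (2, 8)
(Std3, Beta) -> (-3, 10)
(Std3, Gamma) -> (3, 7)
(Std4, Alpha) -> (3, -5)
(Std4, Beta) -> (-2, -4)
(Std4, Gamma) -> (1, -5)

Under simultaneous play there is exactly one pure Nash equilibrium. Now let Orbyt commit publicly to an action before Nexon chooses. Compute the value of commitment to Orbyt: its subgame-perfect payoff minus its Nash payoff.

Backward induction with Orbyt moving first.
- Alpha: BR = Std2, leader payoff 7.
- Beta: BR = Std1, leader payoff -5.
- Gamma: BR = Std1, leader payoff 8.
Maximizing over 7, -5, 8, Orbyt chooses Gamma. Subgame-perfect outcome: (Std1, Gamma) with payoffs (9, 8).
For the simultaneous game, intersect best replies.
Nexon's best replies: Alpha→Std2; Beta→Std1; Gamma→Std1.
Orbyt's best replies: Std1→Gamma; Std2→Gamma; Std3→Beta; Std4→Beta.
Only (Std1, Gamma) has each player best-responding; Nash payoffs (9, 8).
Orbyt's commitment gain: 8 − 8 = 0.

0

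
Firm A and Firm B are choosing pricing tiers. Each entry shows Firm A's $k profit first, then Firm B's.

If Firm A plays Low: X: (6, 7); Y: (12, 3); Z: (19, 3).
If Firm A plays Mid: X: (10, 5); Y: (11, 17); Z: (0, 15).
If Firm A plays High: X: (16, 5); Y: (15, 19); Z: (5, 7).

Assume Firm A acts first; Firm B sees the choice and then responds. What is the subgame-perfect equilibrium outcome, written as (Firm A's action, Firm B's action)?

(High, Y)

Backward induction with Firm A moving first.
- Low: Firm B compares 7, 3, 3 and picks X; Firm A would get 6.
- Mid: Firm B compares 5, 17, 15 and picks Y; Firm A would get 11.
- High: Firm B compares 5, 19, 7 and picks Y; Firm A would get 15.
Firm A's induced payoffs are 6, 11, 15, so Firm A commits to High. Subgame-perfect outcome: (High, Y) with payoffs (15, 19).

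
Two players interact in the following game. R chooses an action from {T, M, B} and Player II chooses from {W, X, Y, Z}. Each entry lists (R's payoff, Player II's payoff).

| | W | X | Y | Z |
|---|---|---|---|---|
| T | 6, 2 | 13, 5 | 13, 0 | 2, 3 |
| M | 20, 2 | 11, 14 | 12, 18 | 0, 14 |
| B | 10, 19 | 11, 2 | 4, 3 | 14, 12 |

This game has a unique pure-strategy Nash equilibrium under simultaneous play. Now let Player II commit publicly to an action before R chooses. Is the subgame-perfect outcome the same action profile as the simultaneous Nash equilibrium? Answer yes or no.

no

Backward induction with Player II moving first.
- W → R plays M (best of 6, 20, 10); Player II gets 2.
- X → R plays T (best of 13, 11, 11); Player II gets 5.
- Y → R plays T (best of 13, 12, 4); Player II gets 0.
- Z → R plays B (best of 2, 0, 14); Player II gets 12.
Among 2, 5, 0, 12, the best is 12 at Z. Subgame-perfect outcome: (B, Z) with payoffs (14, 12).
Now find the simultaneous Nash equilibrium.
R's best replies: W→M; X→T; Y→T; Z→B.
Player II's best replies: T→X; M→Y; B→W.
Only (T, X) has each player best-responding; Nash payoffs (13, 5).
Sequential outcome (B, Z) differs from the Nash profile (T, X).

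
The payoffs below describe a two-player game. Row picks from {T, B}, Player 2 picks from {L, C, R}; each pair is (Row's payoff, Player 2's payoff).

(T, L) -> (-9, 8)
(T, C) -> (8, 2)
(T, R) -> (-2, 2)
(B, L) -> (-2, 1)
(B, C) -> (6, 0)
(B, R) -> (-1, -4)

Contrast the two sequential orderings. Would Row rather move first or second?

If Row leads: Player 2's best replies are T→L, B→L; Row's induced payoffs -9, -2; outcome (B, L), payoffs (-2, 1).
If Player 2 leads: Row's best replies are L→B, C→T, R→B; Player 2's induced payoffs 1, 2, -4; outcome (T, C), payoffs (8, 2).
Row gets -2 moving first and 8 moving second, so Row prefers to move second.

second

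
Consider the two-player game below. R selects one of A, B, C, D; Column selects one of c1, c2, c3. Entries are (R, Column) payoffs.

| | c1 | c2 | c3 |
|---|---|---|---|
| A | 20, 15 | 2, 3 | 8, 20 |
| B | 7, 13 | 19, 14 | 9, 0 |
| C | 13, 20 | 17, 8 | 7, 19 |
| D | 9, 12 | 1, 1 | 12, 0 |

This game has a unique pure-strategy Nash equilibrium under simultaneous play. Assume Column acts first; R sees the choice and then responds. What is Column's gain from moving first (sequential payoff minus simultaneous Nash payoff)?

Work backward from R's decision.
- c1 → R plays A (best of 20, 7, 13, 9); Column gets 15.
- c2 → R plays B (best of 2, 19, 17, 1); Column gets 14.
- c3 → R plays D (best of 8, 9, 7, 12); Column gets 0.
Column's induced payoffs are 15, 14, 0, so Column commits to c1. Subgame-perfect outcome: (A, c1) with payoffs (20, 15).
Now find the simultaneous Nash equilibrium.
R's best replies: c1→A; c2→B; c3→D.
Column's best replies: A→c3; B→c2; C→c1; D→c1.
The unique mutual best reply is (B, c2), giving (19, 14).
Column's commitment gain: 15 − 14 = 1.

1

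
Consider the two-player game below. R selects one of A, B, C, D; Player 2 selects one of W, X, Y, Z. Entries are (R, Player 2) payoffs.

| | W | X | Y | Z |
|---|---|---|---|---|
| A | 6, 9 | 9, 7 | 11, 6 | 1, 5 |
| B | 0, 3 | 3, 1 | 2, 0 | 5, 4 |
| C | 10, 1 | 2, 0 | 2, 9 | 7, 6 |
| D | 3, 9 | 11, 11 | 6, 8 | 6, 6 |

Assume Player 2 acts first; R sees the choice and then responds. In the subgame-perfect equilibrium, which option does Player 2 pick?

Work backward from R's decision.
- W → R plays C (best of 6, 0, 10, 3); Player 2 gets 1.
- X → R plays D (best of 9, 3, 2, 11); Player 2 gets 11.
- Y → R plays A (best of 11, 2, 2, 6); Player 2 gets 6.
- Z → R plays C (best of 1, 5, 7, 6); Player 2 gets 6.
Among 1, 11, 6, 6, the best is 11 at X. Subgame-perfect outcome: (D, X) with payoffs (11, 11).

X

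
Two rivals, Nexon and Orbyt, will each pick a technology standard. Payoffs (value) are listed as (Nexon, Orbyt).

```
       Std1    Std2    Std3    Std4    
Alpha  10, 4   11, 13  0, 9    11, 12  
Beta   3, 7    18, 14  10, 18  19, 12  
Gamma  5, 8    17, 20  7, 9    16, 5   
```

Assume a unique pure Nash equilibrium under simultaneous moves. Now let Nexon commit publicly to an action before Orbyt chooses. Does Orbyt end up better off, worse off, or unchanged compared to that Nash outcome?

Orbyt best-responds to each possible Nexon move:
- Alpha: BR = Std2, leader payoff 11.
- Beta: BR = Std3, leader payoff 10.
- Gamma: BR = Std2, leader payoff 17.
Nexon's induced payoffs are 11, 10, 17, so Nexon commits to Gamma. Subgame-perfect outcome: (Gamma, Std2) with payoffs (17, 20).
Now find the simultaneous Nash equilibrium.
Nexon's best replies: Std1→Alpha; Std2→Beta; Std3→Beta; Std4→Beta.
Orbyt's best replies: Alpha→Std2; Beta→Std3; Gamma→Std2.
Only (Beta, Std3) has each player best-responding; Nash payoffs (10, 18).
Orbyt earns 20 sequentially versus 18 at the Nash outcome: better off.

better off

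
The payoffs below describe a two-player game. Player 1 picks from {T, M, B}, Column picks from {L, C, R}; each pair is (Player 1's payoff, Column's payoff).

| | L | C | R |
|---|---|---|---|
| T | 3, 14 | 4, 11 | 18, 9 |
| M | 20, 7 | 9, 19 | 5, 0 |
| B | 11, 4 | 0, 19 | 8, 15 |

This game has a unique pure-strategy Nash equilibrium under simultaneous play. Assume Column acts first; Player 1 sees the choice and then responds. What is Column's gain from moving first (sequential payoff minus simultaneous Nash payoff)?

Backward induction with Column moving first.
- L → Player 1 plays M (best of 3, 20, 11); Column gets 7.
- C → Player 1 plays M (best of 4, 9, 0); Column gets 19.
- R → Player 1 plays T (best of 18, 5, 8); Column gets 9.
Among 7, 19, 9, the best is 19 at C. Subgame-perfect outcome: (M, C) with payoffs (9, 19).
For the simultaneous game, intersect best replies.
Player 1's best replies: L→M; C→M; R→T.
Column's best replies: T→L; M→C; B→C.
The unique mutual best reply is (M, C), giving (9, 19).
Column's commitment gain: 19 − 19 = 0.

0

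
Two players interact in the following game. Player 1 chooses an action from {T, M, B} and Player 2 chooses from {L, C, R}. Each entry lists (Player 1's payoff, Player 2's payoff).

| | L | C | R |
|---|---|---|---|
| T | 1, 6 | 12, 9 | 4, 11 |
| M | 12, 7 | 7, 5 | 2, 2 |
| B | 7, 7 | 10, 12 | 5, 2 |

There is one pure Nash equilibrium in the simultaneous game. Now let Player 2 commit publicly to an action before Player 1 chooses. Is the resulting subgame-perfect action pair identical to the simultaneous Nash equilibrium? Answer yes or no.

Player 1 best-responds to each possible Player 2 move:
- L → Player 1 plays M (best of 1, 12, 7); Player 2 gets 7.
- C → Player 1 plays T (best of 12, 7, 10); Player 2 gets 9.
- R → Player 1 plays B (best of 4, 2, 5); Player 2 gets 2.
Maximizing over 7, 9, 2, Player 2 chooses C. Subgame-perfect outcome: (T, C) with payoffs (12, 9).
For the simultaneous game, intersect best replies.
Player 1's best replies: L→M; C→T; R→B.
Player 2's best replies: T→R; M→L; B→C.
The unique mutual best reply is (M, L), giving (12, 7).
Sequential outcome (T, C) differs from the Nash profile (M, L).

no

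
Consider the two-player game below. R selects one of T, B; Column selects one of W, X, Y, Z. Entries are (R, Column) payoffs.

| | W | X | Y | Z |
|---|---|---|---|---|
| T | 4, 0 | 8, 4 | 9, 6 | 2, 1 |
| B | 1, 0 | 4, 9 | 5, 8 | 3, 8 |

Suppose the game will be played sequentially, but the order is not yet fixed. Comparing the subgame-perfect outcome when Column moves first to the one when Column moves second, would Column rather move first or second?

If R leads: Column's best replies are T→Y, B→X; R's induced payoffs 9, 4; outcome (T, Y), payoffs (9, 6).
If Column leads: R's best replies are W→T, X→T, Y→T, Z→B; Column's induced payoffs 0, 4, 6, 8; outcome (B, Z), payoffs (3, 8).
Column gets 8 moving first and 6 moving second, so Column prefers to move first.

first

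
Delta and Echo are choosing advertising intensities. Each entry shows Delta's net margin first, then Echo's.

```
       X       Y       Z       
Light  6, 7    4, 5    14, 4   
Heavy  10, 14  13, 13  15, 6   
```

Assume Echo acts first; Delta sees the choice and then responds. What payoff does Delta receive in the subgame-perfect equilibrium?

10

Solve by backward induction (Echo leads).
- X: Delta compares 6, 10 and picks Heavy; Echo would get 14.
- Y: Delta compares 4, 13 and picks Heavy; Echo would get 13.
- Z: Delta compares 14, 15 and picks Heavy; Echo would get 6.
Among 14, 13, 6, the best is 14 at X. Subgame-perfect outcome: (Heavy, X) with payoffs (10, 14).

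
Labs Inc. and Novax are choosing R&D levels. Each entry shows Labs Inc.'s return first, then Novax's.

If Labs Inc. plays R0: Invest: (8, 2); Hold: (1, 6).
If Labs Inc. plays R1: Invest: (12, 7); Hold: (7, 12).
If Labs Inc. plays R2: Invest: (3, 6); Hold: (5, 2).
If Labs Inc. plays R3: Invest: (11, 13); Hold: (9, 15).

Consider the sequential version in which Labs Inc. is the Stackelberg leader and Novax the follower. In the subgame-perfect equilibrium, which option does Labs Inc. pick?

R3

Work backward from Novax's decision.
- R0 → Novax plays Hold (best of 2, 6); Labs Inc. gets 1.
- R1 → Novax plays Hold (best of 7, 12); Labs Inc. gets 7.
- R2 → Novax plays Invest (best of 6, 2); Labs Inc. gets 3.
- R3 → Novax plays Hold (best of 13, 15); Labs Inc. gets 9.
Among 1, 7, 3, 9, the best is 9 at R3. Subgame-perfect outcome: (R3, Hold) with payoffs (9, 15).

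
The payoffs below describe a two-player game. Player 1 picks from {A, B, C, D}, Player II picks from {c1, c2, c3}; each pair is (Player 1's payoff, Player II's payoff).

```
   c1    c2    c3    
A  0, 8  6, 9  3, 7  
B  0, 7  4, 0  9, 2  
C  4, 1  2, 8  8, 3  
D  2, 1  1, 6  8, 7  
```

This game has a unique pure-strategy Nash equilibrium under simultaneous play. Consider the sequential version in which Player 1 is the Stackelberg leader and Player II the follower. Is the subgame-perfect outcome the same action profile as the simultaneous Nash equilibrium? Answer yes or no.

Backward induction with Player 1 moving first.
- A: Player II compares 8, 9, 7 and picks c2; Player 1 would get 6.
- B: Player II compares 7, 0, 2 and picks c1; Player 1 would get 0.
- C: Player II compares 1, 8, 3 and picks c2; Player 1 would get 2.
- D: Player II compares 1, 6, 7 and picks c3; Player 1 would get 8.
Maximizing over 6, 0, 2, 8, Player 1 chooses D. Subgame-perfect outcome: (D, c3) with payoffs (8, 7).
Now find the simultaneous Nash equilibrium.
Player 1's best replies: c1→C; c2→A; c3→B.
Player II's best replies: A→c2; B→c1; C→c2; D→c3.
The unique mutual best reply is (A, c2), giving (6, 9).
Sequential outcome (D, c3) differs from the Nash profile (A, c2).

no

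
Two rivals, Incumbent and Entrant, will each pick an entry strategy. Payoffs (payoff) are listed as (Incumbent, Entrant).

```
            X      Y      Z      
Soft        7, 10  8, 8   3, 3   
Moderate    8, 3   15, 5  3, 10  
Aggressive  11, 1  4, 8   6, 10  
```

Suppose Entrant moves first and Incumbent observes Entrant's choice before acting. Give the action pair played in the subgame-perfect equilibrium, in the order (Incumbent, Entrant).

Solve by backward induction (Entrant leads).
- X → Incumbent plays Aggressive (best of 7, 8, 11); Entrant gets 1.
- Y → Incumbent plays Moderate (best of 8, 15, 4); Entrant gets 5.
- Z → Incumbent plays Aggressive (best of 3, 3, 6); Entrant gets 10.
Maximizing over 1, 5, 10, Entrant chooses Z. Subgame-perfect outcome: (Aggressive, Z) with payoffs (6, 10).

(Aggressive, Z)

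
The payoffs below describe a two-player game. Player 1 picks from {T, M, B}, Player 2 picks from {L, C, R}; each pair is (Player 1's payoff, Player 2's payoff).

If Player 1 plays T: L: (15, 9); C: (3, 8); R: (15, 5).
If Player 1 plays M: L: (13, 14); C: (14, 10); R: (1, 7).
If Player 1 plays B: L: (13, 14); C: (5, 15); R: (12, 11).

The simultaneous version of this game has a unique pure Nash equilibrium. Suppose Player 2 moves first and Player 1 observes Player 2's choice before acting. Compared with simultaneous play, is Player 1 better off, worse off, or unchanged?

worse off

Player 1 best-responds to each possible Player 2 move:
- L → Player 1 plays T (best of 15, 13, 13); Player 2 gets 9.
- C → Player 1 plays M (best of 3, 14, 5); Player 2 gets 10.
- R → Player 1 plays T (best of 15, 1, 12); Player 2 gets 5.
Player 2's induced payoffs are 9, 10, 5, so Player 2 commits to C. Subgame-perfect outcome: (M, C) with payoffs (14, 10).
Under simultaneous play:
Player 1's best replies: L→T; C→M; R→T.
Player 2's best replies: T→L; M→L; B→C.
Only (T, L) has each player best-responding; Nash payoffs (15, 9).
Player 1 earns 14 sequentially versus 15 at the Nash outcome: worse off.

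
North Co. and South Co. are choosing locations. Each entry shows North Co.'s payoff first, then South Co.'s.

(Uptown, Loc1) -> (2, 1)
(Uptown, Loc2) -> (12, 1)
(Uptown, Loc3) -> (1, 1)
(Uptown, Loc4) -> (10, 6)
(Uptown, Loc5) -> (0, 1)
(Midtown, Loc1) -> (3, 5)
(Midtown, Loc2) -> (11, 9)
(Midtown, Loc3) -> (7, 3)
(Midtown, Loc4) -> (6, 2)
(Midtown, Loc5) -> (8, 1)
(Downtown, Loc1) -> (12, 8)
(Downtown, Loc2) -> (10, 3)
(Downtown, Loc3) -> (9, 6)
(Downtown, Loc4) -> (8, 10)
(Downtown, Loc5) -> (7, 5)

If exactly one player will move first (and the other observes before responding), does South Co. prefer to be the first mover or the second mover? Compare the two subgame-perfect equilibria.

second

If North Co. leads: South Co.'s best replies are Uptown→Loc4, Midtown→Loc2, Downtown→Loc4; North Co.'s induced payoffs 10, 11, 8; outcome (Midtown, Loc2), payoffs (11, 9).
If South Co. leads: North Co.'s best replies are Loc1→Downtown, Loc2→Uptown, Loc3→Downtown, Loc4→Uptown, Loc5→Midtown; South Co.'s induced payoffs 8, 1, 6, 6, 1; outcome (Downtown, Loc1), payoffs (12, 8).
South Co. gets 8 moving first and 9 moving second, so South Co. prefers to move second.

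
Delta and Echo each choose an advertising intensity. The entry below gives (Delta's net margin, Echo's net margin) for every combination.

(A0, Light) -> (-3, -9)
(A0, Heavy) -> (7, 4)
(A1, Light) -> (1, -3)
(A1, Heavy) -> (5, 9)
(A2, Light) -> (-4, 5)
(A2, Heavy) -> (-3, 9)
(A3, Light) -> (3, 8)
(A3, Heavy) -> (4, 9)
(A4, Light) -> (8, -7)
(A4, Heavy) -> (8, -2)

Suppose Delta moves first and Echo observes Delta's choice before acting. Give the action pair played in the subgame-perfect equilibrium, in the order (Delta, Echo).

(A4, Heavy)

Backward induction with Delta moving first.
- A0: Echo compares -9, 4 and picks Heavy; Delta would get 7.
- A1: Echo compares -3, 9 and picks Heavy; Delta would get 5.
- A2: Echo compares 5, 9 and picks Heavy; Delta would get -3.
- A3: Echo compares 8, 9 and picks Heavy; Delta would get 4.
- A4: Echo compares -7, -2 and picks Heavy; Delta would get 8.
Maximizing over 7, 5, -3, 4, 8, Delta chooses A4. Subgame-perfect outcome: (A4, Heavy) with payoffs (8, -2).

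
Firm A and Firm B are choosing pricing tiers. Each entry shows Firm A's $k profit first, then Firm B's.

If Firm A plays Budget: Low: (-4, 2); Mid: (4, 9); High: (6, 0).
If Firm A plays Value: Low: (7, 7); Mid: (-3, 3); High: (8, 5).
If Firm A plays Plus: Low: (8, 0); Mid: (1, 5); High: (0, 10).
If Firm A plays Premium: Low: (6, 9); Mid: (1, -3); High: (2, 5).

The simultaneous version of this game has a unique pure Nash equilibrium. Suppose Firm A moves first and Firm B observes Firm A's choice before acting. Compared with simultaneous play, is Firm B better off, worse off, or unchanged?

worse off

Work backward from Firm B's decision.
- Budget: BR = Mid, leader payoff 4.
- Value: BR = Low, leader payoff 7.
- Plus: BR = High, leader payoff 0.
- Premium: BR = Low, leader payoff 6.
Maximizing over 4, 7, 0, 6, Firm A chooses Value. Subgame-perfect outcome: (Value, Low) with payoffs (7, 7).
Under simultaneous play:
Firm A's best replies: Low→Plus; Mid→Budget; High→Value.
Firm B's best replies: Budget→Mid; Value→Low; Plus→High; Premium→Low.
Only (Budget, Mid) has each player best-responding; Nash payoffs (4, 9).
Firm B earns 7 sequentially versus 9 at the Nash outcome: worse off.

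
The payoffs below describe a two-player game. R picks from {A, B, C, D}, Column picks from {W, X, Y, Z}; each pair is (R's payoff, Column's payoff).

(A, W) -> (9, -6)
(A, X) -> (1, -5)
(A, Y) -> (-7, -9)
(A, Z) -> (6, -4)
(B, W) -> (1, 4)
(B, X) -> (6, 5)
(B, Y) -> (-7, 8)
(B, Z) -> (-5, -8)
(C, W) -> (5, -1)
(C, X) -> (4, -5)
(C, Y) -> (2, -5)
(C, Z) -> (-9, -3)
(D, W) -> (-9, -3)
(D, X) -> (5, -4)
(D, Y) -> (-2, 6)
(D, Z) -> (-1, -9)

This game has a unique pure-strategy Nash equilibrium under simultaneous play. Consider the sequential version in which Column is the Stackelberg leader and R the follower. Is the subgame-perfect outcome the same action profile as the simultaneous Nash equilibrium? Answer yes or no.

R best-responds to each possible Column move:
- W → R plays A (best of 9, 1, 5, -9); Column gets -6.
- X → R plays B (best of 1, 6, 4, 5); Column gets 5.
- Y → R plays C (best of -7, -7, 2, -2); Column gets -5.
- Z → R plays A (best of 6, -5, -9, -1); Column gets -4.
Among -6, 5, -5, -4, the best is 5 at X. Subgame-perfect outcome: (B, X) with payoffs (6, 5).
For the simultaneous game, intersect best replies.
R's best replies: W→A; X→B; Y→C; Z→A.
Column's best replies: A→Z; B→Y; C→W; D→Y.
The unique mutual best reply is (A, Z), giving (6, -4).
Sequential outcome (B, X) differs from the Nash profile (A, Z).

no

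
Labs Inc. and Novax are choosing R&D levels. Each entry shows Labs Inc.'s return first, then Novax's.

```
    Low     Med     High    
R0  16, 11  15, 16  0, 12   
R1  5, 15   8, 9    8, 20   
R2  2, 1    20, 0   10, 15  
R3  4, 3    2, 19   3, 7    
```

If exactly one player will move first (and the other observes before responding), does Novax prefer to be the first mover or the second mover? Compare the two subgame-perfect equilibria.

second

If Labs Inc. leads: Novax's best replies are R0→Med, R1→High, R2→High, R3→Med; Labs Inc.'s induced payoffs 15, 8, 10, 2; outcome (R0, Med), payoffs (15, 16).
If Novax leads: Labs Inc.'s best replies are Low→R0, Med→R2, High→R2; Novax's induced payoffs 11, 0, 15; outcome (R2, High), payoffs (10, 15).
Novax gets 15 moving first and 16 moving second, so Novax prefers to move second.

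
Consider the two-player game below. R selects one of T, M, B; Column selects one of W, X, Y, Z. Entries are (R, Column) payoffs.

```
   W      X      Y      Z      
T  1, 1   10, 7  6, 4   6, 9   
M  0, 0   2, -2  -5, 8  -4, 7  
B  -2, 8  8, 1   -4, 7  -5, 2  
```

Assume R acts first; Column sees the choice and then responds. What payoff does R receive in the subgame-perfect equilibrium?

Backward induction with R moving first.
- T → Column plays Z (best of 1, 7, 4, 9); R gets 6.
- M → Column plays Y (best of 0, -2, 8, 7); R gets -5.
- B → Column plays W (best of 8, 1, 7, 2); R gets -2.
R's induced payoffs are 6, -5, -2, so R commits to T. Subgame-perfect outcome: (T, Z) with payoffs (6, 9).

6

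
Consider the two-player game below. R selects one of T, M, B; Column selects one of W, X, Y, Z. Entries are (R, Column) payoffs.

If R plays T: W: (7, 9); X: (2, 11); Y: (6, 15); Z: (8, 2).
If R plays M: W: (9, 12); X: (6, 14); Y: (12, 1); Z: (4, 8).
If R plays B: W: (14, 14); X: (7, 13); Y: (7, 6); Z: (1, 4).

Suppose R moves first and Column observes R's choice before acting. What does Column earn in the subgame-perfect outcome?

Column best-responds to each possible R move:
- T: BR = Y, leader payoff 6.
- M: BR = X, leader payoff 6.
- B: BR = W, leader payoff 14.
Maximizing over 6, 6, 14, R chooses B. Subgame-perfect outcome: (B, W) with payoffs (14, 14).

14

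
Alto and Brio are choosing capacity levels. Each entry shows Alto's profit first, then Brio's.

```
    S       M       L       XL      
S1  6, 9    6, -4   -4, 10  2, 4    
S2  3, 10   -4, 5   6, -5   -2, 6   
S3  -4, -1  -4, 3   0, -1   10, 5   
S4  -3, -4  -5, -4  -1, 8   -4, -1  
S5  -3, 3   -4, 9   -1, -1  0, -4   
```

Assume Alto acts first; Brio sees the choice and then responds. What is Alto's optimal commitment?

Solve by backward induction (Alto leads).
- S1 → Brio plays L (best of 9, -4, 10, 4); Alto gets -4.
- S2 → Brio plays S (best of 10, 5, -5, 6); Alto gets 3.
- S3 → Brio plays XL (best of -1, 3, -1, 5); Alto gets 10.
- S4 → Brio plays L (best of -4, -4, 8, -1); Alto gets -1.
- S5 → Brio plays M (best of 3, 9, -1, -4); Alto gets -4.
Alto's induced payoffs are -4, 3, 10, -1, -4, so Alto commits to S3. Subgame-perfect outcome: (S3, XL) with payoffs (10, 5).

S3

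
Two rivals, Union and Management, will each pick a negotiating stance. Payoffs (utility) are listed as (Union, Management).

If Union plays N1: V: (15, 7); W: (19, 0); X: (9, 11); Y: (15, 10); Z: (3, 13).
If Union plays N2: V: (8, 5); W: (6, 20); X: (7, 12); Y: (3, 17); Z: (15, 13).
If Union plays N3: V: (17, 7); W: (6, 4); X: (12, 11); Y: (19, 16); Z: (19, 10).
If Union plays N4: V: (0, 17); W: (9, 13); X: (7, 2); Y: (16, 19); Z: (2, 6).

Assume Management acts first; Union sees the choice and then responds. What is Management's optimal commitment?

Y

Backward induction with Management moving first.
- V → Union plays N3 (best of 15, 8, 17, 0); Management gets 7.
- W → Union plays N1 (best of 19, 6, 6, 9); Management gets 0.
- X → Union plays N3 (best of 9, 7, 12, 7); Management gets 11.
- Y → Union plays N3 (best of 15, 3, 19, 16); Management gets 16.
- Z → Union plays N3 (best of 3, 15, 19, 2); Management gets 10.
Among 7, 0, 11, 16, 10, the best is 16 at Y. Subgame-perfect outcome: (N3, Y) with payoffs (19, 16).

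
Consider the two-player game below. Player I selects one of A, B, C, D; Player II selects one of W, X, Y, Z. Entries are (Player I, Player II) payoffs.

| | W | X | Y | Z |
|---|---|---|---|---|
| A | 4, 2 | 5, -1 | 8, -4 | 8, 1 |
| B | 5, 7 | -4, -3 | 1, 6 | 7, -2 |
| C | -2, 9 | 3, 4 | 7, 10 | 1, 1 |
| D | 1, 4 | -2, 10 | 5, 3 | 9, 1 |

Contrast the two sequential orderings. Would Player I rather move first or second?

If Player I leads: Player II's best replies are A→W, B→W, C→Y, D→X; Player I's induced payoffs 4, 5, 7, -2; outcome (C, Y), payoffs (7, 10).
If Player II leads: Player I's best replies are W→B, X→A, Y→A, Z→D; Player II's induced payoffs 7, -1, -4, 1; outcome (B, W), payoffs (5, 7).
Player I gets 7 moving first and 5 moving second, so Player I prefers to move first.

first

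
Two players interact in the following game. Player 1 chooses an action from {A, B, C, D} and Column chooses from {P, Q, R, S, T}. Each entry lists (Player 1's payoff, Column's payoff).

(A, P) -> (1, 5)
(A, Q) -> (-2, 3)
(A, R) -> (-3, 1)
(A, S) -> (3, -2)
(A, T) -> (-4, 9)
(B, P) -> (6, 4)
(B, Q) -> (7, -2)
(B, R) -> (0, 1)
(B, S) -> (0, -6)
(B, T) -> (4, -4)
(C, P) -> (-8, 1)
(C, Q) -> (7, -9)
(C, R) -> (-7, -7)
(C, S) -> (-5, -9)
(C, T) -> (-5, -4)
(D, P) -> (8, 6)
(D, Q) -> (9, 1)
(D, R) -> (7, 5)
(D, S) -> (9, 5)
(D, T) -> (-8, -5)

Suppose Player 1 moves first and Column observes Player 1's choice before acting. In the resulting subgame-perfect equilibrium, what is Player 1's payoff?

Column best-responds to each possible Player 1 move:
- A: BR = T, leader payoff -4.
- B: BR = P, leader payoff 6.
- C: BR = P, leader payoff -8.
- D: BR = P, leader payoff 8.
Maximizing over -4, 6, -8, 8, Player 1 chooses D. Subgame-perfect outcome: (D, P) with payoffs (8, 6).

8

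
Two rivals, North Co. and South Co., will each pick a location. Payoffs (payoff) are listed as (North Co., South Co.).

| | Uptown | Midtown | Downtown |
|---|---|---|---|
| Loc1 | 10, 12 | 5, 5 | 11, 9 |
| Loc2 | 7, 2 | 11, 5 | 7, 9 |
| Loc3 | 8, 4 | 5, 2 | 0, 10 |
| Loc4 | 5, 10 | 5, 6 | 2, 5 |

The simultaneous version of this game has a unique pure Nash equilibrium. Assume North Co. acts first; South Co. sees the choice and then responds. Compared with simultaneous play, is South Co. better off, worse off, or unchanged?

Solve by backward induction (North Co. leads).
- Loc1 → South Co. plays Uptown (best of 12, 5, 9); North Co. gets 10.
- Loc2 → South Co. plays Downtown (best of 2, 5, 9); North Co. gets 7.
- Loc3 → South Co. plays Downtown (best of 4, 2, 10); North Co. gets 0.
- Loc4 → South Co. plays Uptown (best of 10, 6, 5); North Co. gets 5.
North Co.'s induced payoffs are 10, 7, 0, 5, so North Co. commits to Loc1. Subgame-perfect outcome: (Loc1, Uptown) with payoffs (10, 12).
Now find the simultaneous Nash equilibrium.
North Co.'s best replies: Uptown→Loc1; Midtown→Loc2; Downtown→Loc1.
South Co.'s best replies: Loc1→Uptown; Loc2→Downtown; Loc3→Downtown; Loc4→Uptown.
Only (Loc1, Uptown) has each player best-responding; Nash payoffs (10, 12).
South Co. earns 12 sequentially versus 12 at the Nash outcome: unchanged.

unchanged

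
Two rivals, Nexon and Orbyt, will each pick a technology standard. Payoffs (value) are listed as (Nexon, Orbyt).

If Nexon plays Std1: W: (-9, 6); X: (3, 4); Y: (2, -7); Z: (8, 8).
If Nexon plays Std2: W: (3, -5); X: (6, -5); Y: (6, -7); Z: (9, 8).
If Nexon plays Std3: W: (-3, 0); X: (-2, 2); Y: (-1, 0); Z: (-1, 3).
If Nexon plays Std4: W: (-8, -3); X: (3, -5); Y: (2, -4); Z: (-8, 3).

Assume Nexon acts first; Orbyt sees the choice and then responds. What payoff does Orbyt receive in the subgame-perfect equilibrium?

Work backward from Orbyt's decision.
- Std1 → Orbyt plays Z (best of 6, 4, -7, 8); Nexon gets 8.
- Std2 → Orbyt plays Z (best of -5, -5, -7, 8); Nexon gets 9.
- Std3 → Orbyt plays Z (best of 0, 2, 0, 3); Nexon gets -1.
- Std4 → Orbyt plays Z (best of -3, -5, -4, 3); Nexon gets -8.
Nexon's induced payoffs are 8, 9, -1, -8, so Nexon commits to Std2. Subgame-perfect outcome: (Std2, Z) with payoffs (9, 8).

8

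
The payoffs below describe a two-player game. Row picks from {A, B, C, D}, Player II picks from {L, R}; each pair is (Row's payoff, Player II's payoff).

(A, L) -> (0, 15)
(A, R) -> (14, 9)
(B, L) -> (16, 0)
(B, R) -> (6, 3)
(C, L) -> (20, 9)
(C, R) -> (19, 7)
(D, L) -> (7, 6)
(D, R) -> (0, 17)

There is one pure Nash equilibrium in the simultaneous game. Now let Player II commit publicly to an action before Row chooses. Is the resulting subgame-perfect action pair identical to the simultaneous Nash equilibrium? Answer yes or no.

Solve by backward induction (Player II leads).
- L: BR = C, leader payoff 9.
- R: BR = C, leader payoff 7.
Maximizing over 9, 7, Player II chooses L. Subgame-perfect outcome: (C, L) with payoffs (20, 9).
Under simultaneous play:
Row's best replies: L→C; R→C.
Player II's best replies: A→L; B→R; C→L; D→R.
Only (C, L) has each player best-responding; Nash payoffs (20, 9).
Sequential outcome (C, L) coincides with the Nash profile (C, L).

yes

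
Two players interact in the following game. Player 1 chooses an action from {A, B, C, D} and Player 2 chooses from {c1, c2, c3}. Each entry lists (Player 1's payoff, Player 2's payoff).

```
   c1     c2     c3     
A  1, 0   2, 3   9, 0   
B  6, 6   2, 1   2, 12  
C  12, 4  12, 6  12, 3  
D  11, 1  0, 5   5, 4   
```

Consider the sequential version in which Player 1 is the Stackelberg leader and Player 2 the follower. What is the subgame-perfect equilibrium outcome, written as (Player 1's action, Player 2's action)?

Work backward from Player 2's decision.
- A → Player 2 plays c2 (best of 0, 3, 0); Player 1 gets 2.
- B → Player 2 plays c3 (best of 6, 1, 12); Player 1 gets 2.
- C → Player 2 plays c2 (best of 4, 6, 3); Player 1 gets 12.
- D → Player 2 plays c2 (best of 1, 5, 4); Player 1 gets 0.
Player 1's induced payoffs are 2, 2, 12, 0, so Player 1 commits to C. Subgame-perfect outcome: (C, c2) with payoffs (12, 6).

(C, c2)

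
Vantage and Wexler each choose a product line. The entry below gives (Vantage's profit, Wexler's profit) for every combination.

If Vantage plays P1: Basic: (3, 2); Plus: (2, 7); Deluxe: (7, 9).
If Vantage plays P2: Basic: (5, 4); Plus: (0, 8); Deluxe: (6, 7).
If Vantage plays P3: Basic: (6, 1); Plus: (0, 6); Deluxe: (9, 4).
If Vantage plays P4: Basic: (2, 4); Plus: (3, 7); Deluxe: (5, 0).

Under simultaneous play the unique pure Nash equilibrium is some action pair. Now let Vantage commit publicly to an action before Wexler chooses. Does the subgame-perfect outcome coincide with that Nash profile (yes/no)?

no

Solve by backward induction (Vantage leads).
- P1 → Wexler plays Deluxe (best of 2, 7, 9); Vantage gets 7.
- P2 → Wexler plays Plus (best of 4, 8, 7); Vantage gets 0.
- P3 → Wexler plays Plus (best of 1, 6, 4); Vantage gets 0.
- P4 → Wexler plays Plus (best of 4, 7, 0); Vantage gets 3.
Vantage's induced payoffs are 7, 0, 0, 3, so Vantage commits to P1. Subgame-perfect outcome: (P1, Deluxe) with payoffs (7, 9).
Now find the simultaneous Nash equilibrium.
Vantage's best replies: Basic→P3; Plus→P4; Deluxe→P3.
Wexler's best replies: P1→Deluxe; P2→Plus; P3→Plus; P4→Plus.
Only (P4, Plus) has each player best-responding; Nash payoffs (3, 7).
Sequential outcome (P1, Deluxe) differs from the Nash profile (P4, Plus).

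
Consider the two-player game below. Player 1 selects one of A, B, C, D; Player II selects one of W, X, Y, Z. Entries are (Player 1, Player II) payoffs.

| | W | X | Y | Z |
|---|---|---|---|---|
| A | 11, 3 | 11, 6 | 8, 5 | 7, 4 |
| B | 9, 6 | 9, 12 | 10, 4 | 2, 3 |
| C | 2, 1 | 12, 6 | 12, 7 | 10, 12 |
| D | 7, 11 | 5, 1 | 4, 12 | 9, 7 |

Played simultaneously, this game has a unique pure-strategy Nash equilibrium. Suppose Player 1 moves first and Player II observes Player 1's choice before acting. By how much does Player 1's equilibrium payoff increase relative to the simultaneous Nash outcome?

1

Work backward from Player II's decision.
- A → Player II plays X (best of 3, 6, 5, 4); Player 1 gets 11.
- B → Player II plays X (best of 6, 12, 4, 3); Player 1 gets 9.
- C → Player II plays Z (best of 1, 6, 7, 12); Player 1 gets 10.
- D → Player II plays Y (best of 11, 1, 12, 7); Player 1 gets 4.
Player 1's induced payoffs are 11, 9, 10, 4, so Player 1 commits to A. Subgame-perfect outcome: (A, X) with payoffs (11, 6).
Under simultaneous play:
Player 1's best replies: W→A; X→C; Y→C; Z→C.
Player II's best replies: A→X; B→X; C→Z; D→Y.
The unique mutual best reply is (C, Z), giving (10, 12).
Player 1's commitment gain: 11 − 10 = 1.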